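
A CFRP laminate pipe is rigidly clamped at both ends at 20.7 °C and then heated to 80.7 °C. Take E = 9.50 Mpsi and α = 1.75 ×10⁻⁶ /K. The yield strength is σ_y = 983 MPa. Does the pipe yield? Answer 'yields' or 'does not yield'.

does not yield

E = 9.50 Mpsi = 65.50 GPa.
ΔT = 60.00 K. Constrained thermal stress σ = E·α·ΔT = 65.50×10³ MPa × 1.75×10⁻⁶ × 60.00 = 6.88 MPa (compressive).
Compare to σ_y = 983 MPa: σ < σ_y, so it does not yield.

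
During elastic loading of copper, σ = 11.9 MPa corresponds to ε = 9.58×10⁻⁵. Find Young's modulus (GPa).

124 GPa

E = σ/ε = 11.9 MPa / 9.58×10⁻⁵ = 124200 MPa = 124 GPa.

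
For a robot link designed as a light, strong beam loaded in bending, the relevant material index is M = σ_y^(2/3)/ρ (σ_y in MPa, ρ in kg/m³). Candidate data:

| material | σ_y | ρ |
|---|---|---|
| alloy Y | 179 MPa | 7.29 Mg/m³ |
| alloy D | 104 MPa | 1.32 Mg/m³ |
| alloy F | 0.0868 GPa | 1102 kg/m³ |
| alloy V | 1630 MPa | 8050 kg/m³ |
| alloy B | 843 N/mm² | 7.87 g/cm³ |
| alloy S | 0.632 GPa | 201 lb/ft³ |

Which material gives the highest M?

alloy S

In SI units:
  alloy Y: σ_y = 179.0 MPa, ρ = 7290 kg/m³
  alloy D: σ_y = 104.0 MPa, ρ = 1320 kg/m³
  alloy F: σ_y = 86.80 MPa, ρ = 1102 kg/m³
  alloy V: σ_y = 1630 MPa, ρ = 8050 kg/m³
  alloy B: σ_y = 843.0 MPa, ρ = 7870 kg/m³
  alloy S: σ_y = 632.0 MPa, ρ = 3220 kg/m³
  alloy S: M = 22.9×10⁻³
  alloy F: M = 17.8×10⁻³
  alloy V: M = 17.2×10⁻³
  alloy D: M = 16.8×10⁻³
  alloy B: M = 11.3×10⁻³
  alloy Y: M = 4.36×10⁻³
Alloy S has the largest M.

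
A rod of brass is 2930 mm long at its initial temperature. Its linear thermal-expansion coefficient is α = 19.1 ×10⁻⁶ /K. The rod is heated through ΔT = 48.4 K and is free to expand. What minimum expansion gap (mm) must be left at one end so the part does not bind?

ΔL = α·L₀·ΔT = 19.1×10⁻⁶ × 2930 mm × 48.40 K = 2.71 mm.

2.71 mm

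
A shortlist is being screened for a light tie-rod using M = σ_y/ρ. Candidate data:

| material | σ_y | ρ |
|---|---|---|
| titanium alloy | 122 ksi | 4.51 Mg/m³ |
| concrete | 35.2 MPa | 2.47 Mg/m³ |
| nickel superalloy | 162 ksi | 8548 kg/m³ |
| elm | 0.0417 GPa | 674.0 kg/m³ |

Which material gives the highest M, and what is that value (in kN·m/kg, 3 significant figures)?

Putting every candidate on a common basis:
  titanium alloy: σ_y = 841.2 MPa, ρ = 4510 kg/m³
  concrete: σ_y = 35.20 MPa, ρ = 2470 kg/m³
  nickel superalloy: σ_y = 1117 MPa, ρ = 8548 kg/m³
  elm: σ_y = 41.70 MPa, ρ = 674.0 kg/m³
  titanium alloy: M = 187 kN·m/kg
  nickel superalloy: M = 131 kN·m/kg
  elm: M = 61.9 kN·m/kg
  concrete: M = 14.3 kN·m/kg
Titanium alloy ranks first.

titanium alloy, M = 187 kN·m/kg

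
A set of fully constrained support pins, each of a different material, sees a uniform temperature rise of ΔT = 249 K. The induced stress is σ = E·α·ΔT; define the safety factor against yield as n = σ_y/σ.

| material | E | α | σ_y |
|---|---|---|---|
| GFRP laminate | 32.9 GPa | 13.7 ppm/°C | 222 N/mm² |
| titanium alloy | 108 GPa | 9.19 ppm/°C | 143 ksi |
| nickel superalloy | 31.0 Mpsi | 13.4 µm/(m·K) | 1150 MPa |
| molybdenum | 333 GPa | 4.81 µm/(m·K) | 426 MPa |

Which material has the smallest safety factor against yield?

In consistent units (E in GPa, α in ×10⁻⁶/K, σ_y in MPa):
  GFRP laminate: E = 32.90, α = 13.7, σ_y = 222.0 → σ = 112 MPa, n = 1.98
  titanium alloy: E = 108.0, α = 9.19, σ_y = 986.0 → σ = 247 MPa, n = 3.99
  nickel superalloy: E = 213.7, α = 13.4, σ_y = 1150 → σ = 713 MPa, n = 1.61
  molybdenum: E = 333.0, α = 4.81, σ_y = 426.0 → σ = 399 MPa, n = 1.07
The minimum is molybdenum at n = 1.07.

molybdenum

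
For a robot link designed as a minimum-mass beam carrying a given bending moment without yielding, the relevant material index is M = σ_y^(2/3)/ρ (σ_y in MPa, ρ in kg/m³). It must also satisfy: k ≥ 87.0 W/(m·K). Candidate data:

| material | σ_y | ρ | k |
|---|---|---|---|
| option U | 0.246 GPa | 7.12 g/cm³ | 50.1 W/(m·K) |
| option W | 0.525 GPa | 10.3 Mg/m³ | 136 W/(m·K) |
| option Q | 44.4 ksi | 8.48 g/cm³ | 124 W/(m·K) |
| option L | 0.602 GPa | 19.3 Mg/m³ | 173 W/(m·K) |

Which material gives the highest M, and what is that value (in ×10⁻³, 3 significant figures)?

option W, M = 6.32×10⁻³

Screen on constraints: k ≥ 87.0 W/(m·K). Survivors: option W, option Q, option L.
Convert each candidate to consistent units, then evaluate M:
  option W: σ_y = 525.0 MPa, ρ = 10300 kg/m³
  option Q: σ_y = 306.1 MPa, ρ = 8480 kg/m³
  option L: σ_y = 602.0 MPa, ρ = 19300 kg/m³
  option W: M = 6.32×10⁻³
  option Q: M = 5.36×10⁻³
  option L: M = 3.69×10⁻³
Option W ranks first.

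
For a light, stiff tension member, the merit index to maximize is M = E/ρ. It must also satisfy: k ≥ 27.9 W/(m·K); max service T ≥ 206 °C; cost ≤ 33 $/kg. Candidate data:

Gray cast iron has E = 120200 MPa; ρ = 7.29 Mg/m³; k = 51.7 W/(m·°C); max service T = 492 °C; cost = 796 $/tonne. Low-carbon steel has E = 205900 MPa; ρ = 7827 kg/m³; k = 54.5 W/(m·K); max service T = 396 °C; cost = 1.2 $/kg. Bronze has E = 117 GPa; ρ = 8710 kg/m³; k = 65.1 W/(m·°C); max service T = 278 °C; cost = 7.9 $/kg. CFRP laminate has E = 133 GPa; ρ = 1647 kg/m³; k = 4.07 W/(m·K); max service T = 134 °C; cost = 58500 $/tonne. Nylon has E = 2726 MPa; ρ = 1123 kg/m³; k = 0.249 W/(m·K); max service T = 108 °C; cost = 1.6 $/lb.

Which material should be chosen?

Screen on constraints: k ≥ 27.9 W/(m·K); max service T ≥ 206 °C; cost ≤ 33 $/kg. Survivors: gray cast iron, low-carbon steel, bronze.
After converting to SI:
  gray cast iron: E = 120.2 GPa, ρ = 7290 kg/m³
  low-carbon steel: E = 205.9 GPa, ρ = 7827 kg/m³
  bronze: E = 117.0 GPa, ρ = 8710 kg/m³
  low-carbon steel: M = 26.3 MN·m/kg
  gray cast iron: M = 16.5 MN·m/kg
  bronze: M = 13.4 MN·m/kg
Highest index: low-carbon steel.

low-carbon steel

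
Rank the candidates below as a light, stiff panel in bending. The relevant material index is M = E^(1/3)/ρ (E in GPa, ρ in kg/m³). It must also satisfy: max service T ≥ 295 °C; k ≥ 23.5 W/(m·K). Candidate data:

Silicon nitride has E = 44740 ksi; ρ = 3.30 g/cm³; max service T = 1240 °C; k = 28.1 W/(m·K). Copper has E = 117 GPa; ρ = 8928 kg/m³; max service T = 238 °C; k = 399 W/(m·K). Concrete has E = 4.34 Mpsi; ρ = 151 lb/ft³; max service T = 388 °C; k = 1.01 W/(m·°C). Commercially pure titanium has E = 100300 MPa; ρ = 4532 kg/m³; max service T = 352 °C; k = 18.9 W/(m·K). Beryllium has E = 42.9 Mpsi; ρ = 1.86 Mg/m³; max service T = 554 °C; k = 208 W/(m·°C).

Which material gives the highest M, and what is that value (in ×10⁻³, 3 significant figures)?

beryllium, M = 3.58×10⁻³

Screen on constraints: max service T ≥ 295 °C; k ≥ 23.5 W/(m·K). Survivors: silicon nitride, beryllium.
Convert each candidate to consistent units, then evaluate M:
  silicon nitride: E = 308.5 GPa, ρ = 3300 kg/m³
  beryllium: E = 295.8 GPa, ρ = 1860 kg/m³
  beryllium: M = 3.58×10⁻³
  silicon nitride: M = 2.05×10⁻³
The maximum is for beryllium.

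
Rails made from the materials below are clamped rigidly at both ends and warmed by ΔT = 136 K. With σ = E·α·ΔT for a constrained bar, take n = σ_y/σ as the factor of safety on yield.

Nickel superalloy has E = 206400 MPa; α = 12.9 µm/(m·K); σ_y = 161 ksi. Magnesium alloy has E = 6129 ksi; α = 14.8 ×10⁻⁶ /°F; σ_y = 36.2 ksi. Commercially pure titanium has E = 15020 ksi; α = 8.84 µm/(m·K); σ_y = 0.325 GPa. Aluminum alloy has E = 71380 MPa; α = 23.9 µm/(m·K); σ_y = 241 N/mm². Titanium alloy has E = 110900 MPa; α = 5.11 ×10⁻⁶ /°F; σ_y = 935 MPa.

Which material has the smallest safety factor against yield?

In consistent units (E in GPa, α in ×10⁻⁶/K, σ_y in MPa):
  nickel superalloy: E = 206.4, α = 12.9, σ_y = 1110 → σ = 362 MPa, n = 3.07
  magnesium alloy: E = 42.26, α = 26.6, σ_y = 249.6 → σ = 153 MPa, n = 1.63
  commercially pure titanium: E = 103.6, α = 8.84, σ_y = 325.0 → σ = 125 MPa, n = 2.61
  aluminum alloy: E = 71.38, α = 23.9, σ_y = 241.0 → σ = 232 MPa, n = 1.04
  titanium alloy: E = 110.9, α = 9.20, σ_y = 935.0 → σ = 139 MPa, n = 6.74
Smallest n: aluminum alloy with n = 1.04.

aluminum alloy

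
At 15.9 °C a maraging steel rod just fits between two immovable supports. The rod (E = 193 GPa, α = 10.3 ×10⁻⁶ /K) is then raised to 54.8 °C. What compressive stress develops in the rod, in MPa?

77.3 MPa

ΔT = 38.90 K. Constrained thermal stress σ = E·α·ΔT = 193.0×10³ MPa × 10.3×10⁻⁶ × 38.90 = 77.3 MPa (compressive).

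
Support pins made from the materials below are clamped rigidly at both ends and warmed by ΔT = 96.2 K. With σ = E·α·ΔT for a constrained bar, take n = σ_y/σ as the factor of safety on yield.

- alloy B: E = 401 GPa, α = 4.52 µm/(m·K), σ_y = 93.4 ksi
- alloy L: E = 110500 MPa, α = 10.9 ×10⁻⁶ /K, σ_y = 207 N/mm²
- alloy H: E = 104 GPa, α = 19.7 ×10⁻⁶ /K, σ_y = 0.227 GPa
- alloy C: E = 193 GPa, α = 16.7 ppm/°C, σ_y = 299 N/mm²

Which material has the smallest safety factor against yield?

alloy C

In consistent units (E in GPa, α in ×10⁻⁶/K, σ_y in MPa):
  alloy B: E = 401.0, α = 4.52, σ_y = 644.0 → σ = 174 MPa, n = 3.69
  alloy L: E = 110.5, α = 10.9, σ_y = 207.0 → σ = 116 MPa, n = 1.79
  alloy H: E = 104.0, α = 19.7, σ_y = 227.0 → σ = 197 MPa, n = 1.15
  alloy C: E = 193.0, α = 16.7, σ_y = 299.0 → σ = 310 MPa, n = 0.964
Alloy C has the lowest safety factor, n = 0.964.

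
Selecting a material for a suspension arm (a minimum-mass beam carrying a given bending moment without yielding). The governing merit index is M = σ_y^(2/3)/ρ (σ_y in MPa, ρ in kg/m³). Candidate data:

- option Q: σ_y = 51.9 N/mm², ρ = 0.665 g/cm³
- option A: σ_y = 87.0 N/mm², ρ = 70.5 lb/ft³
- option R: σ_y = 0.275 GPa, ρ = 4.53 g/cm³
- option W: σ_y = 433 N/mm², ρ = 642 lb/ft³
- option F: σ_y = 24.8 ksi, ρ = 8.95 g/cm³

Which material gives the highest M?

After converting to SI:
  option Q: σ_y = 51.90 MPa, ρ = 665.0 kg/m³
  option A: σ_y = 87.00 MPa, ρ = 1129 kg/m³
  option R: σ_y = 275.0 MPa, ρ = 4530 kg/m³
  option W: σ_y = 433.0 MPa, ρ = 10280 kg/m³
  option F: σ_y = 171.0 MPa, ρ = 8950 kg/m³
  option Q: M = 20.9×10⁻³
  option A: M = 17.4×10⁻³
  option R: M = 9.34×10⁻³
  option W: M = 5.57×10⁻³
  option F: M = 3.44×10⁻³
Option Q has the largest M.

option Q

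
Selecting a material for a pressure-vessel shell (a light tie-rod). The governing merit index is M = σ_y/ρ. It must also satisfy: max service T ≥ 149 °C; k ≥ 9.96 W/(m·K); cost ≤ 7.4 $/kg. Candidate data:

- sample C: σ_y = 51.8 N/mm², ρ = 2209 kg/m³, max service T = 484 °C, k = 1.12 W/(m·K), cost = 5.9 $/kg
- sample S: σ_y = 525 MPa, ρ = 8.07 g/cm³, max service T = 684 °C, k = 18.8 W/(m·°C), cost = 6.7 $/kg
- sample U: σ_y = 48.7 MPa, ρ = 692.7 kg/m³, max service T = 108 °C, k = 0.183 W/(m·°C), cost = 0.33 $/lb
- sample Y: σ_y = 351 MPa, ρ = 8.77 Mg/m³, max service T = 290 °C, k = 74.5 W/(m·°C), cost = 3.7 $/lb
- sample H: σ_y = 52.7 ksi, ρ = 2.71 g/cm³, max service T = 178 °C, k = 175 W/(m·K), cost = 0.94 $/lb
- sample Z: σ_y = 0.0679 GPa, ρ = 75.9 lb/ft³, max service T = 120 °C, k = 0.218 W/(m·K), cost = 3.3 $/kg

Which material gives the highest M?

sample H

Screen on constraints: max service T ≥ 149 °C; k ≥ 9.96 W/(m·K); cost ≤ 7.4 $/kg. Survivors: sample S, sample H.
Convert each candidate to consistent units, then evaluate M:
  sample S: σ_y = 525.0 MPa, ρ = 8070 kg/m³
  sample H: σ_y = 363.4 MPa, ρ = 2710 kg/m³
  sample H: M = 134 kN·m/kg
  sample S: M = 65.1 kN·m/kg
The maximum is for sample H.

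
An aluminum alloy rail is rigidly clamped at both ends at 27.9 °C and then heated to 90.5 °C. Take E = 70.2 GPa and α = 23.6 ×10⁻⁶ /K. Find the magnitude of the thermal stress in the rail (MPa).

ΔT = 62.60 K. Constrained thermal stress σ = E·α·ΔT = 70.20×10³ MPa × 23.6×10⁻⁶ × 62.60 = 104 MPa (compressive).

104 MPa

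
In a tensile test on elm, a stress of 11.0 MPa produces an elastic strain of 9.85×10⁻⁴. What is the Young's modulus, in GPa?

E = σ/ε = 11.0 MPa / 9.85×10⁻⁴ = 11170 MPa = 11.2 GPa.

11.2 GPa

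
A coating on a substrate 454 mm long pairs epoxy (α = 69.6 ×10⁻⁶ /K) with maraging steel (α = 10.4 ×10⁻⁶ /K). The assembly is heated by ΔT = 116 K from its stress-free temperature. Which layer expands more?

epoxy

α(epoxy) = 69.6×10⁻⁶/K vs α(maraging steel) = 10.4×10⁻⁶/K.
Higher α expands more for the same ΔT: epoxy.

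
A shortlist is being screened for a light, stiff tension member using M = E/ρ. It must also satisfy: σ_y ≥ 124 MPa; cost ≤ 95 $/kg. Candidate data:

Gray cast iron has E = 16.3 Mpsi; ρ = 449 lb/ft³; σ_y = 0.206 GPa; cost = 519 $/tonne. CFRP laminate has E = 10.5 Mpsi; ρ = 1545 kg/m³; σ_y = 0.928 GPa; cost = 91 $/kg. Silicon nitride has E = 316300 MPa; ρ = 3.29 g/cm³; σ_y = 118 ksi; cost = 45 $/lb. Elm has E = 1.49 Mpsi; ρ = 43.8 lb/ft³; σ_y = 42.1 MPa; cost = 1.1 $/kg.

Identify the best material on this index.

Screen on constraints: σ_y ≥ 124 MPa; cost ≤ 95 $/kg. Survivors: gray cast iron, CFRP laminate.
Convert each candidate to consistent units, then evaluate M:
  gray cast iron: E = 112.4 GPa, ρ = 7192 kg/m³
  CFRP laminate: E = 72.39 GPa, ρ = 1545 kg/m³
  CFRP laminate: M = 46.9 MN·m/kg
  gray cast iron: M = 15.6 MN·m/kg
CFRP laminate ranks first.

CFRP laminate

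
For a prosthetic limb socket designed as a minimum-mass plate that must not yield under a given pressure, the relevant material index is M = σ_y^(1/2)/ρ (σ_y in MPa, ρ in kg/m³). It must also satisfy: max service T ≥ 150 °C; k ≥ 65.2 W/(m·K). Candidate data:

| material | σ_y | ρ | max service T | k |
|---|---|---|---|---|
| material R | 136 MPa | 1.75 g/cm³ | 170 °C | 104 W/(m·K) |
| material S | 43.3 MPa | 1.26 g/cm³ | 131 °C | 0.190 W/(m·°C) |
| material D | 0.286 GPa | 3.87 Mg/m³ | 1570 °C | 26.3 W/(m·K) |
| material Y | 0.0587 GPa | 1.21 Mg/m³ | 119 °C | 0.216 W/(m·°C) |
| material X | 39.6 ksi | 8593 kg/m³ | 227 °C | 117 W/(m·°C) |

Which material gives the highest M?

material R

Screen on constraints: max service T ≥ 150 °C; k ≥ 65.2 W/(m·K). Survivors: material R, material X.
Normalizing units and computing the index:
  material R: σ_y = 136.0 MPa, ρ = 1750 kg/m³
  material X: σ_y = 273.0 MPa, ρ = 8593 kg/m³
  material R: M = 6.66×10⁻³
  material X: M = 1.92×10⁻³
Material R has the largest M.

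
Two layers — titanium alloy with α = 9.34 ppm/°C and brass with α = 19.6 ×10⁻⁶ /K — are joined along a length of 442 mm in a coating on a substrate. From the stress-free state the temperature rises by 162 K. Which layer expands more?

α(titanium alloy) = 9.34×10⁻⁶/K vs α(brass) = 19.6×10⁻⁶/K.
Higher α expands more for the same ΔT: brass.

brass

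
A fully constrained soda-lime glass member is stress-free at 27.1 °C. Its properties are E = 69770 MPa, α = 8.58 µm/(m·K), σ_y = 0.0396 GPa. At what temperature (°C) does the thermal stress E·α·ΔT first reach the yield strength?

E = 69770 MPa = 69.77 GPa.
σ_y = 0.0396 GPa = 39.60 MPa.
E·α·ΔT = 39.60 MPa ⇒ ΔT = 39.60 / (69.77×10³ × 8.58×10⁻⁶) = 66.15 K.
T = 27.1 + 66.15 = 93.25 °C.

93.3 °C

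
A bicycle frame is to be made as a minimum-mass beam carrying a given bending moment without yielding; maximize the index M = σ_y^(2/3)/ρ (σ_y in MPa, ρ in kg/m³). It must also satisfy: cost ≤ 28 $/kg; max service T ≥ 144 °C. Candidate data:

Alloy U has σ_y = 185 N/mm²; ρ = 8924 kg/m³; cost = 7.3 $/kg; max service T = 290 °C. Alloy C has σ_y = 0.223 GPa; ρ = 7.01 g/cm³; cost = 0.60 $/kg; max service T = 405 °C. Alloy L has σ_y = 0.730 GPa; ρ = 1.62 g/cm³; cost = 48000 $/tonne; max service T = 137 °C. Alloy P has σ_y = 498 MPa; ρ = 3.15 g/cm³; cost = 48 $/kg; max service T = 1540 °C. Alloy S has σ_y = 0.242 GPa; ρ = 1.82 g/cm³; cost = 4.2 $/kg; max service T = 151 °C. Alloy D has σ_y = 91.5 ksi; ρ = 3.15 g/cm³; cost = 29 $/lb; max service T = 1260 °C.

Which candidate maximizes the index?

alloy S

Screen on constraints: cost ≤ 28 $/kg; max service T ≥ 144 °C. Survivors: alloy U, alloy C, alloy S.
In SI units:
  alloy U: σ_y = 185.0 MPa, ρ = 8924 kg/m³
  alloy C: σ_y = 223.0 MPa, ρ = 7010 kg/m³
  alloy S: σ_y = 242.0 MPa, ρ = 1820 kg/m³
  alloy S: M = 21.3×10⁻³
  alloy C: M = 5.25×10⁻³
  alloy U: M = 3.64×10⁻³
The maximum is for alloy S.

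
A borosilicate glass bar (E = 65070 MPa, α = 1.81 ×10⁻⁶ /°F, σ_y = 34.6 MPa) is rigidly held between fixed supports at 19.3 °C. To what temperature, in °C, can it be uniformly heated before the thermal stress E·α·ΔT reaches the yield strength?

E = 65070 MPa = 65.07 GPa.
α = 1.81×10⁻⁶/°F × 9/5 = 3.26×10⁻⁶/K.
E·α·ΔT = 34.60 MPa ⇒ ΔT = 34.60 / (65.07×10³ × 3.26×10⁻⁶) = 163.2 K.
T = 19.3 + 163.2 = 182.5 °C.

183 °C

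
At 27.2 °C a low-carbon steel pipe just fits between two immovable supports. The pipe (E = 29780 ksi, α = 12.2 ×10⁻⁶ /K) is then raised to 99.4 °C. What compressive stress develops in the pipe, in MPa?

181 MPa

E = 29780 ksi = 205.3 GPa.
ΔT = 72.20 K. Constrained thermal stress σ = E·α·ΔT = 205.3×10³ MPa × 12.2×10⁻⁶ × 72.20 = 181 MPa (compressive).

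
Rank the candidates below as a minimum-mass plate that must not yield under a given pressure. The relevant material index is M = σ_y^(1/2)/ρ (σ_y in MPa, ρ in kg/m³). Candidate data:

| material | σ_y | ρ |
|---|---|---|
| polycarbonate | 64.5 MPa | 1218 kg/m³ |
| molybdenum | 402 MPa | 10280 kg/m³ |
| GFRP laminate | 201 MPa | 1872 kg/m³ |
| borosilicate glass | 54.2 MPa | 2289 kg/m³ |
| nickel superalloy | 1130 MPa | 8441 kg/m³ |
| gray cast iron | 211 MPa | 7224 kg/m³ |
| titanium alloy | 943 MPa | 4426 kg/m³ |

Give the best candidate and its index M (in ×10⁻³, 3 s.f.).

GFRP laminate, M = 7.57×10⁻³

Evaluate M for each candidate:
  GFRP laminate: M = 7.57×10⁻³
  titanium alloy: M = 6.94×10⁻³
  polycarbonate: M = 6.59×10⁻³
  nickel superalloy: M = 3.98×10⁻³
  borosilicate glass: M = 3.22×10⁻³
  gray cast iron: M = 2.01×10⁻³
  molybdenum: M = 1.95×10⁻³
GFRP laminate ranks first.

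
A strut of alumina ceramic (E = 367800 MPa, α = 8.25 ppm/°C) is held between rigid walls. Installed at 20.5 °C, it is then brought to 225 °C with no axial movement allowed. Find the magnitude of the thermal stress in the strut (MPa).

621 MPa

E = 367800 MPa = 367.8 GPa.
ΔT = 204.5 K. Constrained thermal stress σ = E·α·ΔT = 367.8×10³ MPa × 8.25×10⁻⁶ × 204.5 = 621 MPa (compressive).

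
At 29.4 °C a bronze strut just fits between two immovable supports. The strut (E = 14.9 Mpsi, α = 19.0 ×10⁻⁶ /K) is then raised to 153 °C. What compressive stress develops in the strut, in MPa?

E = 14.9 Mpsi = 102.7 GPa.
ΔT = 123.6 K. Constrained thermal stress σ = E·α·ΔT = 102.7×10³ MPa × 19.0×10⁻⁶ × 123.6 = 241 MPa (compressive).

241 MPa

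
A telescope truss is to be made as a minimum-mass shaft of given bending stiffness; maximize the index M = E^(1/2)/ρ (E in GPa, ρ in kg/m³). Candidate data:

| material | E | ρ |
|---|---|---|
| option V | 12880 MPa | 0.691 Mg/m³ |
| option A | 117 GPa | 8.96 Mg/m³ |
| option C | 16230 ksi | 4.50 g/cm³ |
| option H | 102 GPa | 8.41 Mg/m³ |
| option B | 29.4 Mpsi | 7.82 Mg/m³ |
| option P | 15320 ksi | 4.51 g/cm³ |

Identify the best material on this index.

option V

Convert each candidate to consistent units, then evaluate M:
  option V: E = 12.88 GPa, ρ = 691.0 kg/m³
  option A: E = 117.0 GPa, ρ = 8960 kg/m³
  option C: E = 111.9 GPa, ρ = 4500 kg/m³
  option H: E = 102.0 GPa, ρ = 8410 kg/m³
  option B: E = 202.7 GPa, ρ = 7820 kg/m³
  option P: E = 105.6 GPa, ρ = 4510 kg/m³
  option V: M = 5.19×10⁻³
  option C: M = 2.35×10⁻³
  option P: M = 2.28×10⁻³
  option B: M = 1.82×10⁻³
  option A: M = 1.21×10⁻³
  option H: M = 1.20×10⁻³
Option V ranks first.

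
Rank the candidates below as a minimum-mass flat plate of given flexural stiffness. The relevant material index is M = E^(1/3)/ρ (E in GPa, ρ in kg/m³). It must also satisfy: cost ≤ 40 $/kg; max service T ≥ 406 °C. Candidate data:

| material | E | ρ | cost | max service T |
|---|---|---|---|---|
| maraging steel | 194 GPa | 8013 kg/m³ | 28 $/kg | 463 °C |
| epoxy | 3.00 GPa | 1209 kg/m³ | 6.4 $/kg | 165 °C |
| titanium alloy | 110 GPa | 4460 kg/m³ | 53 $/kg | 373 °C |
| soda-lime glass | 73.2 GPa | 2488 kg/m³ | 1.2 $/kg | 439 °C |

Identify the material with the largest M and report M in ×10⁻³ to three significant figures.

Screen on constraints: cost ≤ 40 $/kg; max service T ≥ 406 °C. Survivors: maraging steel, soda-lime glass.
Per-candidate index values:
  soda-lime glass: M = 1.68×10⁻³
  maraging steel: M = 0.722×10⁻³
Highest index: soda-lime glass.

soda-lime glass, M = 1.68×10⁻³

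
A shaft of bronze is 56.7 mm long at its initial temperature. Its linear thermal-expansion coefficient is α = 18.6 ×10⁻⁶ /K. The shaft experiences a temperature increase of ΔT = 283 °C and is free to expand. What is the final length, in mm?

56.998 mm

ΔL = α·L₀·ΔT = 18.6×10⁻⁶ × 56.7 mm × 283.0 K = 0.298 mm.
L = L₀ + ΔL = 56.7 + 0.298 = 56.998 mm.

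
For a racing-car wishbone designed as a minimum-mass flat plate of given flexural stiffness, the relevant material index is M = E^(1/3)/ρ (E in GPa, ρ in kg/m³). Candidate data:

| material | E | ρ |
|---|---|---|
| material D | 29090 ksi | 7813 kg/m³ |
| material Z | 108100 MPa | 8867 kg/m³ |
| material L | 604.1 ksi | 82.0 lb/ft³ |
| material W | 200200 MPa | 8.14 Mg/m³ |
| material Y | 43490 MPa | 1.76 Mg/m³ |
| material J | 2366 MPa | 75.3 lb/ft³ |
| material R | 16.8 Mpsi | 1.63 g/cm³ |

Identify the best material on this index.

material R

Putting every candidate on a common basis:
  material D: E = 200.6 GPa, ρ = 7813 kg/m³
  material Z: E = 108.1 GPa, ρ = 8867 kg/m³
  material L: E = 4.165 GPa, ρ = 1314 kg/m³
  material W: E = 200.2 GPa, ρ = 8140 kg/m³
  material Y: E = 43.49 GPa, ρ = 1760 kg/m³
  material J: E = 2.366 GPa, ρ = 1206 kg/m³
  material R: E = 115.8 GPa, ρ = 1630 kg/m³
  material R: M = 2.99×10⁻³
  material Y: M = 2.00×10⁻³
  material L: M = 1.22×10⁻³
  material J: M = 1.10×10⁻³
  material D: M = 0.749×10⁻³
  material W: M = 0.719×10⁻³
  material Z: M = 0.537×10⁻³
Highest index: material R.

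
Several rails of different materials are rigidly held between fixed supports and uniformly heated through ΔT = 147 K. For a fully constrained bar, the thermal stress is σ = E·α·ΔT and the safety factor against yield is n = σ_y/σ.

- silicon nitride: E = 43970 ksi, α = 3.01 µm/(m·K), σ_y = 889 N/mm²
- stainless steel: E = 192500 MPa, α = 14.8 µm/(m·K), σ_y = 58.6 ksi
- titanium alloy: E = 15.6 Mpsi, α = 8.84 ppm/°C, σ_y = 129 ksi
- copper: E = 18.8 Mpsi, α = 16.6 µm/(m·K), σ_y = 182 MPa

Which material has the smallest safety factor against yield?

copper

Converting E to GPa, α to ×10⁻⁶/K, σ_y to MPa, then σ and n for each:
  silicon nitride: E = 303.2, α = 3.01, σ_y = 889.0 → σ = 134 MPa, n = 6.63
  stainless steel: E = 192.5, α = 14.8, σ_y = 404.0 → σ = 419 MPa, n = 0.965
  titanium alloy: E = 107.6, α = 8.84, σ_y = 889.4 → σ = 140 MPa, n = 6.36
  copper: E = 129.6, α = 16.6, σ_y = 182.0 → σ = 316 MPa, n = 0.575
Smallest n: copper with n = 0.575.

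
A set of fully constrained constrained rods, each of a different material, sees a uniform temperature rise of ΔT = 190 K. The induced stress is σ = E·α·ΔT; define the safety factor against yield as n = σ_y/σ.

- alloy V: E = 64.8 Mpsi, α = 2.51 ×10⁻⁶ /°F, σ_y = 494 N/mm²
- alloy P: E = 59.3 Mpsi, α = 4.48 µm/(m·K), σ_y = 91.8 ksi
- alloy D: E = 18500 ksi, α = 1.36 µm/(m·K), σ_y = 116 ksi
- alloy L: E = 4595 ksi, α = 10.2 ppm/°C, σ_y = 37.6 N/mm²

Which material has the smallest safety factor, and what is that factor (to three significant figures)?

alloy L, n = 0.612

With everything in SI (GPa, ×10⁻⁶/K, MPa):
  alloy V: E = 446.8, α = 4.52, σ_y = 494.0 → σ = 384 MPa, n = 1.29
  alloy P: E = 408.9, α = 4.48, σ_y = 632.9 → σ = 348 MPa, n = 1.82
  alloy D: E = 127.6, α = 1.36, σ_y = 799.8 → σ = 33.0 MPa, n = 24.3
  alloy L: E = 31.68, α = 10.2, σ_y = 37.60 → σ = 61.4 MPa, n = 0.612
The minimum is alloy L at n = 0.612.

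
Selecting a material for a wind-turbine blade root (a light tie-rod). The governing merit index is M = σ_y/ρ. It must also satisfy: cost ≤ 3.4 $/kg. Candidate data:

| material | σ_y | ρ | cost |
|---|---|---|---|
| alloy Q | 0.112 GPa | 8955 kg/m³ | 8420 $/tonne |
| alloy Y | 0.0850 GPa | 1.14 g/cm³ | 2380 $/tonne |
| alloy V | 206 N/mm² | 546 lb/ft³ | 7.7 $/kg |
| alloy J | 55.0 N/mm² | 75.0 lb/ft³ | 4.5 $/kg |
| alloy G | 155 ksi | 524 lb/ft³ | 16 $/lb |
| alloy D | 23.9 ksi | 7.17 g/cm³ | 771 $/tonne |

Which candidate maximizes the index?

alloy Y

Screen on constraints: cost ≤ 3.4 $/kg. Survivors: alloy Y, alloy D.
In SI units:
  alloy Y: σ_y = 85.00 MPa, ρ = 1140 kg/m³
  alloy D: σ_y = 164.8 MPa, ρ = 7170 kg/m³
  alloy Y: M = 74.6 kN·m/kg
  alloy D: M = 23.0 kN·m/kg
The maximum is for alloy Y.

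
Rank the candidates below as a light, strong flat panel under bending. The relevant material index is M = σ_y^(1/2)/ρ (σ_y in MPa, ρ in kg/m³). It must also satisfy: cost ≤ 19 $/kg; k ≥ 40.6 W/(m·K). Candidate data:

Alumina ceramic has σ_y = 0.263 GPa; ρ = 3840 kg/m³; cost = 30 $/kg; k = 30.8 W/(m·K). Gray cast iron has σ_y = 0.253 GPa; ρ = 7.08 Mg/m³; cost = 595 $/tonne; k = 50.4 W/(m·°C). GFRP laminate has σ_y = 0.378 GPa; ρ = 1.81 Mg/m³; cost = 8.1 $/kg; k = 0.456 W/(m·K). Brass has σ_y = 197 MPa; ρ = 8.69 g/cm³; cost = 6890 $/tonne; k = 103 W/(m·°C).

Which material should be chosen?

Screen on constraints: cost ≤ 19 $/kg; k ≥ 40.6 W/(m·K). Survivors: gray cast iron, brass.
Putting every candidate on a common basis:
  gray cast iron: σ_y = 253.0 MPa, ρ = 7080 kg/m³
  brass: σ_y = 197.0 MPa, ρ = 8690 kg/m³
  gray cast iron: M = 2.25×10⁻³
  brass: M = 1.62×10⁻³
The maximum is for gray cast iron.

gray cast iron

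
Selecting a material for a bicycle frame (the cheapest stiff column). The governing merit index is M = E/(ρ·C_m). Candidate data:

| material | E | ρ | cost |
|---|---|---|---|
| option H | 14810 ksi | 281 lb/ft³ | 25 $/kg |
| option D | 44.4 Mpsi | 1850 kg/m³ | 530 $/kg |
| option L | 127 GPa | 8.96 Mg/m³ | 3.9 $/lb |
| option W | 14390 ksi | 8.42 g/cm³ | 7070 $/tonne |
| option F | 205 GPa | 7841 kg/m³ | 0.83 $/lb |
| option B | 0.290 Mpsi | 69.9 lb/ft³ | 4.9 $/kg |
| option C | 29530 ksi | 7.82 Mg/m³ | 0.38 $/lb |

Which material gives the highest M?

option C

Normalizing units and computing the index:
  option H: E = 102.1 GPa, ρ = 4501 kg/m³, cost = 25.00 $/kg
  option D: E = 306.1 GPa, ρ = 1850 kg/m³, cost = 530.0 $/kg
  option L: E = 127.0 GPa, ρ = 8960 kg/m³, cost = 8.598 $/kg
  option W: E = 99.22 GPa, ρ = 8420 kg/m³, cost = 7.070 $/kg
  option F: E = 205.0 GPa, ρ = 7841 kg/m³, cost = 1.830 $/kg
  option B: E = 1.999 GPa, ρ = 1120 kg/m³, cost = 4.900 $/kg
  option C: E = 203.6 GPa, ρ = 7820 kg/m³, cost = 0.8377 $/kg
  option C: M = 31.1 MN·m per $
  option F: M = 14.3 MN·m per $
  option W: M = 1.67 MN·m per $
  option L: M = 1.65 MN·m per $
  option H: M = 0.907 MN·m per $
  option B: M = 0.364 MN·m per $
  option D: M = 0.312 MN·m per $
Highest index: option C.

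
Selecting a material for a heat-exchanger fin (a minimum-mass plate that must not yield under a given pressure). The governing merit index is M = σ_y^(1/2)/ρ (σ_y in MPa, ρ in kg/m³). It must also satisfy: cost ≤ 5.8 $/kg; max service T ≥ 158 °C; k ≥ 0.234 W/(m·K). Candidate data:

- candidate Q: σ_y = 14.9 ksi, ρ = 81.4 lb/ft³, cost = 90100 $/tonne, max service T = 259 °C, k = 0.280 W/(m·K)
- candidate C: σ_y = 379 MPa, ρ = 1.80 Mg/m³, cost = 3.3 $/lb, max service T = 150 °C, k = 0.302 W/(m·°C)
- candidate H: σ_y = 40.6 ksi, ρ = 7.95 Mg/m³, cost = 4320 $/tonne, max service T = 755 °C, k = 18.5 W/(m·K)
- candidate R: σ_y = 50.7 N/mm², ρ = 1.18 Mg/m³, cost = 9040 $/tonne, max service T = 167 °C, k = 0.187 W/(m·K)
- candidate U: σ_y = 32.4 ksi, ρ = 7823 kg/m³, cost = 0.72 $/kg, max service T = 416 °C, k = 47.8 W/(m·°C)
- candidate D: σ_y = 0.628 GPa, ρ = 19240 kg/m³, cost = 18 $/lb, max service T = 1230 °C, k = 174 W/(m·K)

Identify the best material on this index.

Screen on constraints: cost ≤ 5.8 $/kg; max service T ≥ 158 °C; k ≥ 0.234 W/(m·K). Survivors: candidate H, candidate U.
Putting every candidate on a common basis:
  candidate H: σ_y = 279.9 MPa, ρ = 7950 kg/m³
  candidate U: σ_y = 223.4 MPa, ρ = 7823 kg/m³
  candidate H: M = 2.10×10⁻³
  candidate U: M = 1.91×10⁻³
Candidate H has the largest M.

candidate H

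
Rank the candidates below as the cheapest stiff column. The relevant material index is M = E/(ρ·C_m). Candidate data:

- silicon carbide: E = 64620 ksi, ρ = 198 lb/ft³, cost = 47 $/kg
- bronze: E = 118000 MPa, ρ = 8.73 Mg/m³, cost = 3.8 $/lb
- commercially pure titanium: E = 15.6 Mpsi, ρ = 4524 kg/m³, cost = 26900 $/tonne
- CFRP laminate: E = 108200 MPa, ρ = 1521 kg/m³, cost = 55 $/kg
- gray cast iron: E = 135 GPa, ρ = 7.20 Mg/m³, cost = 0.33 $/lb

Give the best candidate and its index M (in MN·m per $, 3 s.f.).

Normalizing units and computing the index:
  silicon carbide: E = 445.5 GPa, ρ = 3172 kg/m³, cost = 47.00 $/kg
  bronze: E = 118.0 GPa, ρ = 8730 kg/m³, cost = 8.377 $/kg
  commercially pure titanium: E = 107.6 GPa, ρ = 4524 kg/m³, cost = 26.90 $/kg
  CFRP laminate: E = 108.2 GPa, ρ = 1521 kg/m³, cost = 55.00 $/kg
  gray cast iron: E = 135.0 GPa, ρ = 7200 kg/m³, cost = 0.7275 $/kg
  gray cast iron: M = 25.8 MN·m per $
  silicon carbide: M = 2.99 MN·m per $
  bronze: M = 1.61 MN·m per $
  CFRP laminate: M = 1.29 MN·m per $
  commercially pure titanium: M = 0.884 MN·m per $
Highest index: gray cast iron.

gray cast iron, M = 25.8 MN·m per $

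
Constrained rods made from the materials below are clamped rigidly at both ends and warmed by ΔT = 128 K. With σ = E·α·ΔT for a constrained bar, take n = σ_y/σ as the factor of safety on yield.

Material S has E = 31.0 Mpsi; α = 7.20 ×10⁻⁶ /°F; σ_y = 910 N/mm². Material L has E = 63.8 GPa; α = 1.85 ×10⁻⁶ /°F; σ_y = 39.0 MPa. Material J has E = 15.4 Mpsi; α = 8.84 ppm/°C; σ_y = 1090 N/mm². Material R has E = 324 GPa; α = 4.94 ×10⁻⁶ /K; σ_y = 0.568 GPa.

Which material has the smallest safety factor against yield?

material L

With everything in SI (GPa, ×10⁻⁶/K, MPa):
  material S: E = 213.7, α = 13.0, σ_y = 910.0 → σ = 355 MPa, n = 2.57
  material L: E = 63.80, α = 3.33, σ_y = 39.00 → σ = 27.2 MPa, n = 1.43
  material J: E = 106.2, α = 8.84, σ_y = 1090 → σ = 120 MPa, n = 9.07
  material R: E = 324.0, α = 4.94, σ_y = 568.0 → σ = 205 MPa, n = 2.77
Material L has the lowest safety factor, n = 1.43.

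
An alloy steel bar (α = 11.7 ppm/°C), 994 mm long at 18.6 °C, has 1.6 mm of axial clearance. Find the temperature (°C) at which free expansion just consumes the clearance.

α·L₀·ΔT = 1.6 mm ⇒ ΔT = 1.6 / (11.7×10⁻⁶ × 994.0) = 137.6 K.
T = 18.6 + 137.6 = 156.2 °C.

156 °C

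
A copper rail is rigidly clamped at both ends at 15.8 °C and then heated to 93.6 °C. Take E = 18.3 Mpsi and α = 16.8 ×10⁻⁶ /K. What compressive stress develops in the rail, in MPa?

E = 18.3 Mpsi = 126.2 GPa.
ΔT = 77.80 K. Constrained thermal stress σ = E·α·ΔT = 126.2×10³ MPa × 16.8×10⁻⁶ × 77.80 = 165 MPa (compressive).

165 MPa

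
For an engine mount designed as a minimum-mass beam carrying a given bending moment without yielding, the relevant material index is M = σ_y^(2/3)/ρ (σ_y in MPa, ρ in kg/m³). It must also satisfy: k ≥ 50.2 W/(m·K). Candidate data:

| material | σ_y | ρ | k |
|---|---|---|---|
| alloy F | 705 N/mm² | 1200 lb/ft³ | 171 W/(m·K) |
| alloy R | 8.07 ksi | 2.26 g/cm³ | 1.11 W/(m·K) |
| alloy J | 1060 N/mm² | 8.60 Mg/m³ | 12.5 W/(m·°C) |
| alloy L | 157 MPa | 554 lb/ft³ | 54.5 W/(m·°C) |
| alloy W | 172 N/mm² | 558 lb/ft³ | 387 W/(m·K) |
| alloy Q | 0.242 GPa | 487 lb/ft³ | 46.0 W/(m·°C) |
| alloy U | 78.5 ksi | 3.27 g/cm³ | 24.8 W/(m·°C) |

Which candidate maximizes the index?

Screen on constraints: k ≥ 50.2 W/(m·K). Survivors: alloy F, alloy L, alloy W.
After converting to SI:
  alloy F: σ_y = 705.0 MPa, ρ = 19220 kg/m³
  alloy L: σ_y = 157.0 MPa, ρ = 8874 kg/m³
  alloy W: σ_y = 172.0 MPa, ρ = 8938 kg/m³
  alloy F: M = 4.12×10⁻³
  alloy W: M = 3.46×10⁻³
  alloy L: M = 3.28×10⁻³
Alloy F ranks first.

alloy F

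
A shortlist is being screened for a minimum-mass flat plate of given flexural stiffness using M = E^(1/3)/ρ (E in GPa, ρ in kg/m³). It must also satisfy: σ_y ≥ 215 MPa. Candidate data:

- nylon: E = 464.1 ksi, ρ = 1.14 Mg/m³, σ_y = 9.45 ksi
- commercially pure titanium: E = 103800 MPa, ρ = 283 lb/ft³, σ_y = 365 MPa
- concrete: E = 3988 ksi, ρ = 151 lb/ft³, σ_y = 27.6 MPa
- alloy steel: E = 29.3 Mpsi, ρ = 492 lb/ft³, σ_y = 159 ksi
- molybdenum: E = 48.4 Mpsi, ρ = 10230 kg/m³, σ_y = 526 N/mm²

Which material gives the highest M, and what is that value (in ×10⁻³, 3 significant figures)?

Screen on constraints: σ_y ≥ 215 MPa. Survivors: commercially pure titanium, alloy steel, molybdenum.
Normalizing units and computing the index:
  commercially pure titanium: E = 103.8 GPa, ρ = 4533 kg/m³
  alloy steel: E = 202.0 GPa, ρ = 7881 kg/m³
  molybdenum: E = 333.7 GPa, ρ = 10230 kg/m³
  commercially pure titanium: M = 1.04×10⁻³
  alloy steel: M = 0.745×10⁻³
  molybdenum: M = 0.678×10⁻³
Commercially pure titanium has the largest M.

commercially pure titanium, M = 1.04×10⁻³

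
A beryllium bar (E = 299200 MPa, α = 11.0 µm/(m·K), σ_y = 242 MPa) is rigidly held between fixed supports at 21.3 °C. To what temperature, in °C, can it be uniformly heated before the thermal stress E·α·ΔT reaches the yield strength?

E = 299200 MPa = 299.2 GPa.
E·α·ΔT = 242.0 MPa ⇒ ΔT = 242.0 / (299.2×10³ × 11.0×10⁻⁶) = 73.53 K.
T = 21.3 + 73.53 = 94.83 °C.

94.8 °C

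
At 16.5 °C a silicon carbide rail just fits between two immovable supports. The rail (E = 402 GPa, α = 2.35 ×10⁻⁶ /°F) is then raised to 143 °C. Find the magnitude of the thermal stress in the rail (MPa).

215 MPa

α = 2.35×10⁻⁶/°F × 9/5 = 4.23×10⁻⁶/K.
ΔT = 126.5 K. Constrained thermal stress σ = E·α·ΔT = 402.0×10³ MPa × 4.23×10⁻⁶ × 126.5 = 215 MPa (compressive).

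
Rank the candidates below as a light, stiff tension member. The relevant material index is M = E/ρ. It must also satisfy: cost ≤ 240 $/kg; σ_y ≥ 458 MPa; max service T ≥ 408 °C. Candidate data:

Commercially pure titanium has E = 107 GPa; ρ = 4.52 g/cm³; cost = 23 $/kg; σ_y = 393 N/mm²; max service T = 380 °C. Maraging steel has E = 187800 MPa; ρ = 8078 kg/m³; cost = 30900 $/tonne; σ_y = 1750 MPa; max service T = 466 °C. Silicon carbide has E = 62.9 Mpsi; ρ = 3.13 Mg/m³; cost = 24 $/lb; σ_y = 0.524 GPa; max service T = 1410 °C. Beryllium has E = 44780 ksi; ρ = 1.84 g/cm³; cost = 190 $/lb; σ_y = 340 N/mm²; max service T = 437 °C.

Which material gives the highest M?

Screen on constraints: cost ≤ 240 $/kg; σ_y ≥ 458 MPa; max service T ≥ 408 °C. Survivors: maraging steel, silicon carbide.
Putting every candidate on a common basis:
  maraging steel: E = 187.8 GPa, ρ = 8078 kg/m³
  silicon carbide: E = 433.7 GPa, ρ = 3130 kg/m³
  silicon carbide: M = 139 MN·m/kg
  maraging steel: M = 23.2 MN·m/kg
The maximum is for silicon carbide.

silicon carbide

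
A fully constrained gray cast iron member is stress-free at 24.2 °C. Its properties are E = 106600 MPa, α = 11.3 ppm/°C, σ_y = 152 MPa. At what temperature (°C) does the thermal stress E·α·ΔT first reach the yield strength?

150 °C

E = 106600 MPa = 106.6 GPa.
E·α·ΔT = 152.0 MPa ⇒ ΔT = 152.0 / (106.6×10³ × 11.3×10⁻⁶) = 126.2 K.
T = 24.2 + 126.2 = 150.4 °C.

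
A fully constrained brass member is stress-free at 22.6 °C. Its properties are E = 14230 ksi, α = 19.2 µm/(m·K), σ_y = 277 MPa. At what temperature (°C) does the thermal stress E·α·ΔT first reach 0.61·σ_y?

E = 14230 ksi = 98.11 GPa.
E·α·ΔT = 169.0 MPa ⇒ ΔT = 169.0 / (98.11×10³ × 19.2×10⁻⁶) = 89.70 K.
T = 22.6 + 89.70 = 112.3 °C.

112 °C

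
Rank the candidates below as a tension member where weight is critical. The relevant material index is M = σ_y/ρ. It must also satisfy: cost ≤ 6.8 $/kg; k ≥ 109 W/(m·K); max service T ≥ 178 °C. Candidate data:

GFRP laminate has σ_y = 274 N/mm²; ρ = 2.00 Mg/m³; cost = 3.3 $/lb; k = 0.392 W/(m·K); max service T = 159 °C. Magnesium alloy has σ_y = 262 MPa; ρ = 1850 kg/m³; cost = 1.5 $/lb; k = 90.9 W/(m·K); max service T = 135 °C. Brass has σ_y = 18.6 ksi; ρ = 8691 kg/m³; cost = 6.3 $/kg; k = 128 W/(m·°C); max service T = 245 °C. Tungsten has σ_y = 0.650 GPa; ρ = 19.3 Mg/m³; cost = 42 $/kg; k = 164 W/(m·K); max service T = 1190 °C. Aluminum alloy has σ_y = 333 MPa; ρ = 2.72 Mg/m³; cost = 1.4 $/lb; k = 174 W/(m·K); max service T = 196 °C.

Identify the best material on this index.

aluminum alloy

Screen on constraints: cost ≤ 6.8 $/kg; k ≥ 109 W/(m·K); max service T ≥ 178 °C. Survivors: brass, aluminum alloy.
After converting to SI:
  brass: σ_y = 128.2 MPa, ρ = 8691 kg/m³
  aluminum alloy: σ_y = 333.0 MPa, ρ = 2720 kg/m³
  aluminum alloy: M = 122 kN·m/kg
  brass: M = 14.8 kN·m/kg
Aluminum alloy ranks first.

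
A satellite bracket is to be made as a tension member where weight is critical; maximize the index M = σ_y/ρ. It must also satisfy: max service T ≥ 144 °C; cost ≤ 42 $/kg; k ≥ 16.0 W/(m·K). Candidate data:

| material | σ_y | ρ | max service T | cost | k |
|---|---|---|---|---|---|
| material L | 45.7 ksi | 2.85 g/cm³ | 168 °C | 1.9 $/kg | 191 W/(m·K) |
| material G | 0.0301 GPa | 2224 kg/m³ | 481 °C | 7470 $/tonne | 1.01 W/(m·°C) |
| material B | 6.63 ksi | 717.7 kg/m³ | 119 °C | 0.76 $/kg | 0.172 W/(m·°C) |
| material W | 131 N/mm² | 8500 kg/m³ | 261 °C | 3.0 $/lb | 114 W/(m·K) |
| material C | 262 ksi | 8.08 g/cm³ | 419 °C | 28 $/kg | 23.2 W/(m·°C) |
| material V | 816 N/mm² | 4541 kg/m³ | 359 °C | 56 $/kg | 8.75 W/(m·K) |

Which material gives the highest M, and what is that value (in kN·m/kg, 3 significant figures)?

Screen on constraints: max service T ≥ 144 °C; cost ≤ 42 $/kg; k ≥ 16.0 W/(m·K). Survivors: material L, material W, material C.
Putting every candidate on a common basis:
  material L: σ_y = 315.1 MPa, ρ = 2850 kg/m³
  material W: σ_y = 131.0 MPa, ρ = 8500 kg/m³
  material C: σ_y = 1806 MPa, ρ = 8080 kg/m³
  material C: M = 224 kN·m/kg
  material L: M = 111 kN·m/kg
  material W: M = 15.4 kN·m/kg
Highest index: material C.

material C, M = 224 kN·m/kg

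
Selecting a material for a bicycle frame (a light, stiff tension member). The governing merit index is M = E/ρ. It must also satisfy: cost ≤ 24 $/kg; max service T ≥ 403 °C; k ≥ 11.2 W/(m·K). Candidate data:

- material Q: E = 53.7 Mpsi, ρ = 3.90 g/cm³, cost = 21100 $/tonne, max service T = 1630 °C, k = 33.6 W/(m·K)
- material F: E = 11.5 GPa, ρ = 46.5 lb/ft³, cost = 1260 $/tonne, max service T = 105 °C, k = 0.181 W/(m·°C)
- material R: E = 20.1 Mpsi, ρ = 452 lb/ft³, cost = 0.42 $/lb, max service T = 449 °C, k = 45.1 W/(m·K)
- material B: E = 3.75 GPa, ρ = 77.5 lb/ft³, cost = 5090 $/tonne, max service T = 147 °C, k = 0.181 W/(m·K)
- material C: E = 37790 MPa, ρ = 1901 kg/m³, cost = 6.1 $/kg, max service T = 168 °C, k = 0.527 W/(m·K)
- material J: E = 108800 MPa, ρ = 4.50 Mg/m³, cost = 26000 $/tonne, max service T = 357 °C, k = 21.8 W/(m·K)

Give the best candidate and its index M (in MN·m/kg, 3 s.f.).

material Q, M = 94.9 MN·m/kg

Screen on constraints: cost ≤ 24 $/kg; max service T ≥ 403 °C; k ≥ 11.2 W/(m·K). Survivors: material Q, material R.
Normalizing units and computing the index:
  material Q: E = 370.2 GPa, ρ = 3900 kg/m³
  material R: E = 138.6 GPa, ρ = 7240 kg/m³
  material Q: M = 94.9 MN·m/kg
  material R: M = 19.1 MN·m/kg
The maximum is for material Q.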